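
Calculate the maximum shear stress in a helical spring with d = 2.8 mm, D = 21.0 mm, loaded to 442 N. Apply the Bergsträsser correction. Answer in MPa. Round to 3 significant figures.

1280 MPa

Spring index C = D/d = 21.0/2.8 = 7.5000
K_B = (4C+2)/(4C−3) = 32.000/27.000 = 1.1852
τ₀ = 8FD/(πd³) = 8·442·21.0/(π·2.8³) = 74256/68.964 = 1076.7 MPa
τ_max = K·τ₀ = 1.1852 × 1076.7 = 1276.1 MPa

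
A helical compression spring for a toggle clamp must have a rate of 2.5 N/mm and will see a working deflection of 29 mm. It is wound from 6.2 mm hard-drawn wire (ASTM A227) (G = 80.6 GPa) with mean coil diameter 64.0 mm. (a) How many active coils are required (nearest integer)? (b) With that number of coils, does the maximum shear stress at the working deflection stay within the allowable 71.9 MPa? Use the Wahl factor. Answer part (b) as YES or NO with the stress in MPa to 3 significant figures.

(a) 23 coils; (b) YES, τ_max = 55.8 MPa

N_a = Gd⁴/(8D³k) = (80.6×10³)(6.2⁴)/(8·64.0³·2.5) = 22.72 → N_a = 23
Actual rate k = Gd⁴/(8D³·23) = 2.4691 N/mm
Working load F = kδ = 2.4691·29 = 71.605 N
C = 64.0/6.2 = 10.3226; K_W = (4C−1)/(4C−4)+0.615/C = 1.1400
τ_max = K_W·8FD/(πd³) = 1.1400·48.965 = 55.822 MPa
τ_max ≤ 71.9 MPa → acceptable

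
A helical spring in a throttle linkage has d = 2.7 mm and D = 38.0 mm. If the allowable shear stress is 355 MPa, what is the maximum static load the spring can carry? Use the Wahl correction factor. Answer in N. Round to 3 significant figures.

65.6 N

C = D/d = 38.0/2.7 = 14.0741
K_W = (4C−1)/(4C−4) + 0.615/C = 55.296/52.296 + 0.0437 = 1.1011
τ_max = K·8FD/(πd³) → F_max = τ_allow·πd³/(8DK)
F_max = 355·π·2.7³/(8·38.0·1.1011) = 21952/334.72 = 65.582 N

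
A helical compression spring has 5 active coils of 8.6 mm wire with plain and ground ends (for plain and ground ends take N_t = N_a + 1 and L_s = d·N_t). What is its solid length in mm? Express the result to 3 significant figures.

plain and ground ends: N_t = N_a + 1 = 5 + 1 = 6
L_s = d·N_t = 8.6 × 6 = 51.6 mm

51.6 mm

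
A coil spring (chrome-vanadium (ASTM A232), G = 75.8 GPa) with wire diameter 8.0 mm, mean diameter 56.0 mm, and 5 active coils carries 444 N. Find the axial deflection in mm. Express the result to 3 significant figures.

10.0 mm

k = Gd⁴/(8D³N_a) = (75.8×10³)(8.0⁴)/(8·56.0³·5) = 44.198 N/mm
δ = F/k = 444 / 44.198 = 10.046 mm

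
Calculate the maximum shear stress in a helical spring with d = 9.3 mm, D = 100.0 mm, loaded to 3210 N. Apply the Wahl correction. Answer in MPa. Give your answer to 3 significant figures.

1150 MPa

Spring index C = D/d = 100.0/9.3 = 10.7527
K_W = (4C−1)/(4C−4) + 0.615/C = 42.011/39.011 + 0.0572 = 1.1341
τ₀ = 8FD/(πd³) = 8·3210·100.0/(π·9.3³) = 2.568e+06/2527 = 1016.2 MPa
τ_max = K·τ₀ = 1.1341 × 1016.2 = 1152.5 MPa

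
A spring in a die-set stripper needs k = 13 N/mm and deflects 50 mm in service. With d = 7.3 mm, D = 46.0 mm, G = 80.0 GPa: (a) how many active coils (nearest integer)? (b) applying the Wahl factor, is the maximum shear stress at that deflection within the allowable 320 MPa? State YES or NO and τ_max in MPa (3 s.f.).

N_a = Gd⁴/(8D³k) = (80.0×10³)(7.3⁴)/(8·46.0³·13) = 22.44 → N_a = 22
Actual rate k = Gd⁴/(8D³·22) = 13.262 N/mm
Working load F = kδ = 13.262·50 = 663.08 N
C = 46.0/7.3 = 6.3014; K_W = (4C−1)/(4C−4)+0.615/C = 1.2391
τ_max = K_W·8FD/(πd³) = 1.2391·199.66 = 247.39 MPa
τ_max ≤ 320 MPa → acceptable

(a) 22 coils; (b) YES, τ_max = 247 MPa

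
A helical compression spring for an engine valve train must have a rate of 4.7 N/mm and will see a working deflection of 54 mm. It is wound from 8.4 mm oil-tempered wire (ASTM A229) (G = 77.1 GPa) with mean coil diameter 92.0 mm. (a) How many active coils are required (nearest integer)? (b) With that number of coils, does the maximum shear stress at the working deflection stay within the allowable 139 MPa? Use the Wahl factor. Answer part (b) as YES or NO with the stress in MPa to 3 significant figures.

N_a = Gd⁴/(8D³k) = (77.1×10³)(8.4⁴)/(8·92.0³·4.7) = 13.11 → N_a = 13
Actual rate k = Gd⁴/(8D³·13) = 4.74 N/mm
Working load F = kδ = 4.74·54 = 255.96 N
C = 92.0/8.4 = 10.9524; K_W = (4C−1)/(4C−4)+0.615/C = 1.1315
τ_max = K_W·8FD/(πd³) = 1.1315·101.17 = 114.48 MPa
τ_max ≤ 139 MPa → acceptable

(a) 13 coils; (b) YES, τ_max = 114 MPa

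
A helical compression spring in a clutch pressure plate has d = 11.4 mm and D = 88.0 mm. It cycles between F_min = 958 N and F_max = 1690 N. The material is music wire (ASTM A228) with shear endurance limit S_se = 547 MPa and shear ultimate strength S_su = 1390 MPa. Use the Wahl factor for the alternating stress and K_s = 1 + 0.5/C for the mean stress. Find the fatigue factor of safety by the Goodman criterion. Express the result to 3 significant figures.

3.65

C = D/d = 88.0/11.4 = 7.7193; K_W = (4C−1)/(4C−4)+0.615/C = 1.1913; K_s = 1+0.5/C = 1.0648
F_a = (F_max−F_min)/2 = 366 N; F_m = (F_max+F_min)/2 = 1324 N
τ_a = K_W·8F_aD/(πd³) = 1.1913 × 55.359 = 65.949 MPa
τ_m = K_s·8F_mD/(πd³) = 1.0648 × 200.26 = 213.23 MPa
Goodman: 1/n_f = τ_a/S_se + τ_m/S_su = 65.949/547 + 213.23/1390 = 0.12056 + 0.15340 = 0.27397
n_f = 1/0.27397 = 3.65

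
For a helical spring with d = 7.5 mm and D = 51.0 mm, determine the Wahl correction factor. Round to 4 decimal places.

1.2198

C = D/d = 51.0/7.5 = 6.8000
K_W = (4C−1)/(4C−4) + 0.615/C = 26.200/23.200 + 0.0904 = 1.2198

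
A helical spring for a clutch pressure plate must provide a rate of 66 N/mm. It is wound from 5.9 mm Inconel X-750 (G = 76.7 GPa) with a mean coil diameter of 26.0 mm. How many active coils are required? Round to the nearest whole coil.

10

N_a = Gd⁴/(8D³k) = (76.7×10³ × 5.9⁴)/(8 × 26.0³ × 66)
    = 9.29402e+07 / 9.28013e+06 = 10.01 → 10 coils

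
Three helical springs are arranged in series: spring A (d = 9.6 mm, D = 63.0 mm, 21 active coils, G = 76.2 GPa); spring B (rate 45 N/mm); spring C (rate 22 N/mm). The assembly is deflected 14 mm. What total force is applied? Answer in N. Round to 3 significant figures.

k_A = Gd⁴/(8D³N_a) = (76.2×10³)(9.6⁴)/(8·63.0³·21) = 15.407 N/mm
Series: 1/k_eq = 1/15.407 + 1/45 + 1/22 = 0.13258; k_eq = 7.5424 N/mm
F = k_eq·δ = 7.5424·14 = 105.59 N

106 N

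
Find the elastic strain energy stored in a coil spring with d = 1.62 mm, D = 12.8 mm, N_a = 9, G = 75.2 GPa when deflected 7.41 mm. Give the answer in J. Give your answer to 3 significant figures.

0.0942 J

k = Gd⁴/(8D³N_a) = (75.2×10³)(1.62⁴)/(8·12.8³·9) = 3.4302 N/mm
U = ½kδ² = 0.5 × 3.4302 × 7.41² = 94.172 N·mm = 0.094172 J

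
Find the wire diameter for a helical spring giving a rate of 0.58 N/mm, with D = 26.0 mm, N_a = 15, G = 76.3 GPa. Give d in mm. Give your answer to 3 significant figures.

d = (8D³N_a·k / G)^(1/4) = (8·26.0³·15·0.58 / (76.3×10³))^0.25
  = (16.033)^0.25 = 2.0010 mm

2.00 mm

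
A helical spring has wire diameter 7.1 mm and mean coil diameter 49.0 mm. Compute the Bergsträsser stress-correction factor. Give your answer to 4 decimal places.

1.2032

C = D/d = 49.0/7.1 = 6.9014
K_B = (4C+2)/(4C−3) = 29.606/24.606 = 1.2032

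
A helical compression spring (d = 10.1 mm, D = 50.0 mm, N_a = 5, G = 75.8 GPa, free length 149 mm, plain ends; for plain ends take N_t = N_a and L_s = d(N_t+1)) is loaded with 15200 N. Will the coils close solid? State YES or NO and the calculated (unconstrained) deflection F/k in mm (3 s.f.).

YES, δ = 96.4 mm

k = Gd⁴/(8D³N_a) = (75.8×10³)(10.1⁴)/(8·50.0³·5) = 157.76 N/mm
N_t = 5; L_s = 10.1·6 = 60.6 mm; δ_solid = L₀ − L_s = 149 − 60.6 = 88.4 mm
δ = F/k = 15200/157.76 = 96.352 mm
δ ≥ δ_solid → spring goes solid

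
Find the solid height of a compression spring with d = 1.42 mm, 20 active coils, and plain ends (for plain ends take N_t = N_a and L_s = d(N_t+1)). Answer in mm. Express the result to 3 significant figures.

29.8 mm

plain ends: N_t = N_a = 20
L_s = d·(N_t+1) = 1.42 × 21 = 29.82 mm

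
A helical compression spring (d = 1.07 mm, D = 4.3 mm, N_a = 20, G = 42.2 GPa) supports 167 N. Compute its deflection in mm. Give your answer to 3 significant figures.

38.4 mm

k = Gd⁴/(8D³N_a) = (42.2×10³)(1.07⁴)/(8·4.3³·20) = 4.3483 N/mm
δ = F/k = 167 / 4.3483 = 38.406 mm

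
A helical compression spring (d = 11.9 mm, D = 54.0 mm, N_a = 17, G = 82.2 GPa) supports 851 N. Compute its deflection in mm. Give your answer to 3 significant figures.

11.1 mm

k = Gd⁴/(8D³N_a) = (82.2×10³)(11.9⁴)/(8·54.0³·17) = 76.973 N/mm
δ = F/k = 851 / 76.973 = 11.056 mm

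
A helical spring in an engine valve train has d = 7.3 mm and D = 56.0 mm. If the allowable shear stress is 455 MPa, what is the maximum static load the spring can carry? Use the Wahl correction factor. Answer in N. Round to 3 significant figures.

C = D/d = 56.0/7.3 = 7.6712
K_W = (4C−1)/(4C−4) + 0.615/C = 29.685/26.685 + 0.0802 = 1.1926
τ_max = K·8FD/(πd³) → F_max = τ_allow·πd³/(8DK)
F_max = 455·π·7.3³/(8·56.0·1.1926) = 5.5607e+05/534.28 = 1040.8 N

1040 N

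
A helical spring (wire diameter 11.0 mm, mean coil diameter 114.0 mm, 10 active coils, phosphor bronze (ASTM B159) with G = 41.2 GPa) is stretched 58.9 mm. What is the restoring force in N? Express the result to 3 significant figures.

k = Gd⁴/(8D³N_a) = (41.2×10³)(11.0⁴)/(8·114.0³·10) = 5.0894 N/mm
F = k·δ = 5.0894 × 58.9 = 299.76 N

300 N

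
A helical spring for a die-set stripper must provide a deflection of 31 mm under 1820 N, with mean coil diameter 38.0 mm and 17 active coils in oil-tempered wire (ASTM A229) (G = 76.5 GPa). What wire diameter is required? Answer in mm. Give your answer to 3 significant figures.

8.70 mm

Required rate k = F/δ = 1820/31 = 58.71 N/mm
d = (8D³N_a·k / G)^(1/4) = (8·38.0³·17·58.71 / (76.5×10³))^0.25
  = (5727.1)^0.25 = 8.6993 mm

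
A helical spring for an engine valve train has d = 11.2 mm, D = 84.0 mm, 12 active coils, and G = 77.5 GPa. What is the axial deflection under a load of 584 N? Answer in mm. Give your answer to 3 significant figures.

k = Gd⁴/(8D³N_a) = (77.5×10³)(11.2⁴)/(8·84.0³·12) = 21.432 N/mm
δ = F/k = 584 / 21.432 = 27.249 mm

27.2 mm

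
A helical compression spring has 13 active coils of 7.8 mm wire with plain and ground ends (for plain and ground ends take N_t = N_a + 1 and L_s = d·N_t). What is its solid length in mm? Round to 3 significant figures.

plain and ground ends: N_t = N_a + 1 = 13 + 1 = 14
L_s = d·N_t = 7.8 × 14 = 109.2 mm

109 mm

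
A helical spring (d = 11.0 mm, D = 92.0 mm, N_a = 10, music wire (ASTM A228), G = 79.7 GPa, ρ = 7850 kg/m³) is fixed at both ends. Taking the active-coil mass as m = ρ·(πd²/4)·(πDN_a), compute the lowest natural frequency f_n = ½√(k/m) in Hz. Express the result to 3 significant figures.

46.6 Hz

k = Gd⁴/(8D³N_a) = (79.7×10³)(11.0⁴)/(8·92.0³·10) = 18.732 N/mm = 18732 N/m
Wire length L = πDN_a = π·92.0·10 = 2890.3 mm
m = ρ·(πd²/4)·L = 7850 × 95.033×10⁻⁶ m² × 2.8903 m = 2.1562 kg
f_n = ½√(k/m) = 0.5·√(18732/2.1562) = 0.5·√(8687.5) = 46.603 Hz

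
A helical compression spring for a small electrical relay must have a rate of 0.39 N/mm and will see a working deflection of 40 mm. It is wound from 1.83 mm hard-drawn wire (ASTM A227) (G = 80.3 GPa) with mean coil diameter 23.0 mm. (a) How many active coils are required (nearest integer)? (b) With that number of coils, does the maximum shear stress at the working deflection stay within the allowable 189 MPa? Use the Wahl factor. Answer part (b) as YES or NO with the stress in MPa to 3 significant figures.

(a) 24 coils; (b) YES, τ_max = 164 MPa

N_a = Gd⁴/(8D³k) = (80.3×10³)(1.83⁴)/(8·23.0³·0.39) = 23.72 → N_a = 24
Actual rate k = Gd⁴/(8D³·24) = 0.38551 N/mm
Working load F = kδ = 0.38551·40 = 15.42 N
C = 23.0/1.83 = 12.5683; K_W = (4C−1)/(4C−4)+0.615/C = 1.1138
τ_max = K_W·8FD/(πd³) = 1.1138·147.37 = 164.14 MPa
τ_max ≤ 189 MPa → acceptable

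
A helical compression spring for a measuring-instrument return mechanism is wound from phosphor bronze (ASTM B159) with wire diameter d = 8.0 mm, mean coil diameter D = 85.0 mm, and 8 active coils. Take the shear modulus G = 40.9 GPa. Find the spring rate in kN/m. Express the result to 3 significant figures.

4.26 kN/m

k = Gd⁴/(8D³N_a) = (40.9×10³ × 8.0⁴) / (8 × 85.0³ × 8)
  = 1.67526e+08 / 3.9304e+07 = 4.2623 N/mm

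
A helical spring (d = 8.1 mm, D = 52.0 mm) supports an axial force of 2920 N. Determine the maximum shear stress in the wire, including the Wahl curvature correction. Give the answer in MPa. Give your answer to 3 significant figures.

Spring index C = D/d = 52.0/8.1 = 6.4198
K_W = (4C−1)/(4C−4) + 0.615/C = 24.679/21.679 + 0.0958 = 1.2342
τ₀ = 8FD/(πd³) = 8·2920·52.0/(π·8.1³) = 1.21472e+06/1669.6 = 727.56 MPa
τ_max = K·τ₀ = 1.2342 × 727.56 = 897.95 MPa

898 MPa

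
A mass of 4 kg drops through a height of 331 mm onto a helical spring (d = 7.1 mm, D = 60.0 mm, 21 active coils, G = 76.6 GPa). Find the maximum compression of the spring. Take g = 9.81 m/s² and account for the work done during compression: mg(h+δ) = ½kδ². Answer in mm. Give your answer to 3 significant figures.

k = Gd⁴/(8D³N_a) = (76.6×10³)(7.1⁴)/(8·60.0³·21) = 5.3641 N/mm
W = mg = 4 × 9.81 = 39.24 N
½kδ² − Wδ − Wh = 0 → δ = (W + √(W² + 2kWh))/k
δ = (39.24 + √(1539.8 + 139343))/5.3641 = (39.24 + 375.34)/5.3641 = 77.288 mm

77.3 mm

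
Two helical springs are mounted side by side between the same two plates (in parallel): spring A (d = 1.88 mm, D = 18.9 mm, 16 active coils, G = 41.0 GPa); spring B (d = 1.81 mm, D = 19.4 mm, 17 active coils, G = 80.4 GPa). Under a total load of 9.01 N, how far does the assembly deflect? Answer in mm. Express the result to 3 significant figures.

6.16 mm

k_A = Gd⁴/(8D³N_a) = (41.0×10³)(1.88⁴)/(8·18.9³·16) = 0.59268 N/mm
k_B = Gd⁴/(8D³N_a) = (80.4×10³)(1.81⁴)/(8·19.4³·17) = 0.86901 N/mm
Parallel: k_eq = 0.59268 + 0.86901 = 1.4617 N/mm
δ = F/k_eq = 9.01/1.4617 = 6.1641 mm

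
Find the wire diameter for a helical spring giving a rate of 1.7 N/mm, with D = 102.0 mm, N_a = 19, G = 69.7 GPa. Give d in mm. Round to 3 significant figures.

7.92 mm

d = (8D³N_a·k / G)^(1/4) = (8·102.0³·19·1.7 / (69.7×10³))^0.25
  = (3934.2)^0.25 = 7.9198 mm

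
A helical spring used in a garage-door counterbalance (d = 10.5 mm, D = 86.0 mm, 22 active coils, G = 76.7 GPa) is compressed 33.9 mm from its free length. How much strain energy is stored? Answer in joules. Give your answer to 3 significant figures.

k = Gd⁴/(8D³N_a) = (76.7×10³)(10.5⁴)/(8·86.0³·22) = 8.3281 N/mm
U = ½kδ² = 0.5 × 8.3281 × 33.9² = 4785.4 N·mm = 4.7854 J

4.79 J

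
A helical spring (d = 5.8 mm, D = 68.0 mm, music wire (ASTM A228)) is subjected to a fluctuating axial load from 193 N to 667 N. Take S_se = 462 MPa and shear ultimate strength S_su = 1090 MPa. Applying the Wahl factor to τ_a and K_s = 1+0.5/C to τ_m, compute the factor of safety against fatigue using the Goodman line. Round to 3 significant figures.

1.14

C = D/d = 68.0/5.8 = 11.7241; K_W = (4C−1)/(4C−4)+0.615/C = 1.1224; K_s = 1+0.5/C = 1.0426
F_a = (F_max−F_min)/2 = 237 N; F_m = (F_max+F_min)/2 = 430 N
τ_a = K_W·8F_aD/(πd³) = 1.1224 × 210.34 = 236.08 MPa
τ_m = K_s·8F_mD/(πd³) = 1.0426 × 381.62 = 397.9 MPa
Goodman: 1/n_f = τ_a/S_se + τ_m/S_su = 236.08/462 + 397.9/1090 = 0.51099 + 0.36504 = 0.87604
n_f = 1/0.87604 = 1.142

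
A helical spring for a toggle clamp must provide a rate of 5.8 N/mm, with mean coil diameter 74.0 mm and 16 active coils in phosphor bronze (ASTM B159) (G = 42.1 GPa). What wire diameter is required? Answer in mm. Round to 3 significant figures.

d = (8D³N_a·k / G)^(1/4) = (8·74.0³·16·5.8 / (42.1×10³))^0.25
  = (7145.8)^0.25 = 9.1942 mm

9.19 mm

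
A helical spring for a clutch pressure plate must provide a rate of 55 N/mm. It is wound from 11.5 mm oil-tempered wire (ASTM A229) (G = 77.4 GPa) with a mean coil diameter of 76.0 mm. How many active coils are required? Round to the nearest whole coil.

7

N_a = Gd⁴/(8D³k) = (77.4×10³ × 11.5⁴)/(8 × 76.0³ × 55)
    = 1.35373e+09 / 1.93149e+08 = 7.009 → 7 coils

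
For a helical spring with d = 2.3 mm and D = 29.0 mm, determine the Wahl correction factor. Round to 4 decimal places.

C = D/d = 29.0/2.3 = 12.6087
K_W = (4C−1)/(4C−4) + 0.615/C = 49.435/46.435 + 0.0488 = 1.1134

1.1134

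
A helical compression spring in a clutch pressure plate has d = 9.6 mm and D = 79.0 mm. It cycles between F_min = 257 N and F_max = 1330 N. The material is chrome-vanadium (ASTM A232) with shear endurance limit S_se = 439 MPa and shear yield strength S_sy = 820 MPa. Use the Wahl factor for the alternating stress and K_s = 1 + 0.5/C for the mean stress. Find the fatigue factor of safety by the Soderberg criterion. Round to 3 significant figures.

1.78

C = D/d = 79.0/9.6 = 8.2292; K_W = (4C−1)/(4C−4)+0.615/C = 1.1785; K_s = 1+0.5/C = 1.0608
F_a = (F_max−F_min)/2 = 536.5 N; F_m = (F_max+F_min)/2 = 793.5 N
τ_a = K_W·8F_aD/(πd³) = 1.1785 × 121.99 = 143.76 MPa
τ_m = K_s·8F_mD/(πd³) = 1.0608 × 180.43 = 191.39 MPa
Soderberg: 1/n_f = τ_a/S_se + τ_m/S_sy = 143.76/439 + 191.39/820 = 0.32748 + 0.23340 = 0.56088
n_f = 1/0.56088 = 1.783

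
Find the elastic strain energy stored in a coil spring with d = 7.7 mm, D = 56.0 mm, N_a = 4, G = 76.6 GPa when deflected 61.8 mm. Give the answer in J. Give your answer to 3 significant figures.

91.5 J

k = Gd⁴/(8D³N_a) = (76.6×10³)(7.7⁴)/(8·56.0³·4) = 47.916 N/mm
U = ½kδ² = 0.5 × 47.916 × 61.8² = 91501 N·mm = 91.501 J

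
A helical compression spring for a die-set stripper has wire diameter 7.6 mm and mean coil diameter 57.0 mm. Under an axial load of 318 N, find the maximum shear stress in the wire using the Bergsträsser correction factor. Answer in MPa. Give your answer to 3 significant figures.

Spring index C = D/d = 57.0/7.6 = 7.5000
K_B = (4C+2)/(4C−3) = 32.000/27.000 = 1.1852
τ₀ = 8FD/(πd³) = 8·318·57.0/(π·7.6³) = 145008/1379.1 = 105.15 MPa
τ_max = K·τ₀ = 1.1852 × 105.15 = 124.62 MPa

125 MPa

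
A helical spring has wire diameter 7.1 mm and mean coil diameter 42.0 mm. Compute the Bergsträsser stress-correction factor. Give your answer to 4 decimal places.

C = D/d = 42.0/7.1 = 5.9155
K_B = (4C+2)/(4C−3) = 25.662/20.662 = 1.2420

1.2420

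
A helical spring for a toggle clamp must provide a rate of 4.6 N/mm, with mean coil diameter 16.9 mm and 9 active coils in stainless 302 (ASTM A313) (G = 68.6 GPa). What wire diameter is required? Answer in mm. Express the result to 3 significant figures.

d = (8D³N_a·k / G)^(1/4) = (8·16.9³·9·4.6 / (68.6×10³))^0.25
  = (23.304)^0.25 = 2.1971 mm

2.20 mm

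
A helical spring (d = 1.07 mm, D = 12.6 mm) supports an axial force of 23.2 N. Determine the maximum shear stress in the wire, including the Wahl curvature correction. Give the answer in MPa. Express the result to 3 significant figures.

Spring index C = D/d = 12.6/1.07 = 11.7757
K_W = (4C−1)/(4C−4) + 0.615/C = 46.103/43.103 + 0.0522 = 1.1218
τ₀ = 8FD/(πd³) = 8·23.2·12.6/(π·1.07³) = 2338.56/3.8486 = 607.64 MPa
τ_max = K·τ₀ = 1.1218 × 607.64 = 681.67 MPa

682 MPa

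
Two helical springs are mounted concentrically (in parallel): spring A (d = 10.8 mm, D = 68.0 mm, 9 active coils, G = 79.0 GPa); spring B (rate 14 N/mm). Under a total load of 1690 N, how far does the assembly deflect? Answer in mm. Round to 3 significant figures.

k_A = Gd⁴/(8D³N_a) = (79.0×10³)(10.8⁴)/(8·68.0³·9) = 47.475 N/mm
Parallel: k_eq = 47.475 + 14 = 61.475 N/mm
δ = F/k_eq = 1690/61.475 = 27.491 mm

27.5 mm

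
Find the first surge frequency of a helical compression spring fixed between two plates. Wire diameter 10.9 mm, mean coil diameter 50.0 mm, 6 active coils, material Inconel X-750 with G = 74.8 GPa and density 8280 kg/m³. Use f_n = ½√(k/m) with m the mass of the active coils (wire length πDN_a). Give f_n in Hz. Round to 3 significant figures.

k = Gd⁴/(8D³N_a) = (74.8×10³)(10.9⁴)/(8·50.0³·6) = 175.98 N/mm = 1.7598e+05 N/m
Wire length L = πDN_a = π·50.0·6 = 942.48 mm
m = ρ·(πd²/4)·L = 8280 × 93.313×10⁻⁶ m² × 0.94248 m = 0.72819 kg
f_n = ½√(k/m) = 0.5·√(1.7598e+05/0.72819) = 0.5·√(2.4166e+05) = 245.8 Hz

246 Hz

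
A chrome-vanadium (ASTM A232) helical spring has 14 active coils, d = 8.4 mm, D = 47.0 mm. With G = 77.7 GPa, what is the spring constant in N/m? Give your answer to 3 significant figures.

33300 N/m

k = Gd⁴/(8D³N_a) = (77.7×10³ × 8.4⁴) / (8 × 47.0³ × 14)
  = 3.86846e+08 / 1.16282e+07 = 33.268 N/mm = 33268 N/m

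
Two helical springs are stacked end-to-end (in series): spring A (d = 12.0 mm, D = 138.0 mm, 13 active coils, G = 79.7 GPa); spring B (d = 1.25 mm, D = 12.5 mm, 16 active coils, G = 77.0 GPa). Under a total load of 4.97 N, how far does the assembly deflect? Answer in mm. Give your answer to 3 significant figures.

7.43 mm

k_A = Gd⁴/(8D³N_a) = (79.7×10³)(12.0⁴)/(8·138.0³·13) = 6.0466 N/mm
k_B = Gd⁴/(8D³N_a) = (77.0×10³)(1.25⁴)/(8·12.5³·16) = 0.75195 N/mm
Series: 1/k_eq = 1/6.0466 + 1/0.75195 = 1.4953; k_eq = 0.66878 N/mm
δ = F/k_eq = 4.97/0.66878 = 7.4314 mm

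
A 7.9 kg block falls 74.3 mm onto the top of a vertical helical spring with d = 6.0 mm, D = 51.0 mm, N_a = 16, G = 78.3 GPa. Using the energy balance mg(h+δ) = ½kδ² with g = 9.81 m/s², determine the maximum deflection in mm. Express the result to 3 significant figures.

58.7 mm

k = Gd⁴/(8D³N_a) = (78.3×10³)(6.0⁴)/(8·51.0³·16) = 5.9765 N/mm
W = mg = 7.9 × 9.81 = 77.499 N
½kδ² − Wδ − Wh = 0 → δ = (W + √(W² + 2kWh))/k
δ = (77.499 + √(6006.1 + 68827.4))/5.9765 = (77.499 + 273.56)/5.9765 = 58.739 mm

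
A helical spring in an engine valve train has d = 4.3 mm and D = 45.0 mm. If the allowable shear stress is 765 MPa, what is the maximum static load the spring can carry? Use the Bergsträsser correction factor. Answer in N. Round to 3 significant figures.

C = D/d = 45.0/4.3 = 10.4651
K_B = (4C+2)/(4C−3) = 43.860/38.860 = 1.1287
τ_max = K·8FD/(πd³) → F_max = τ_allow·πd³/(8DK)
F_max = 765·π·4.3³/(8·45.0·1.1287) = 1.9108e+05/406.32 = 470.27 N

470 N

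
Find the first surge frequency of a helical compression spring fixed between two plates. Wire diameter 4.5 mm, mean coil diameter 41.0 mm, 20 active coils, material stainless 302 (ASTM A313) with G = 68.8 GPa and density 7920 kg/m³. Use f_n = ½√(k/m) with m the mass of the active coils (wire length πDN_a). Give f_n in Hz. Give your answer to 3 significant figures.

44.4 Hz

k = Gd⁴/(8D³N_a) = (68.8×10³)(4.5⁴)/(8·41.0³·20) = 2.5584 N/mm = 2558.4 N/m
Wire length L = πDN_a = π·41.0·20 = 2576.1 mm
m = ρ·(πd²/4)·L = 7920 × 15.904×10⁻⁶ m² × 2.5761 m = 0.32449 kg
f_n = ½√(k/m) = 0.5·√(2558.4/0.32449) = 0.5·√(7884.3) = 44.397 Hz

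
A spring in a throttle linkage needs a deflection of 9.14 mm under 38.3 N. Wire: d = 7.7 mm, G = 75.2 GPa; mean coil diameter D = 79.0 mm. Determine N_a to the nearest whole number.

Required rate k = F/δ = 38.3/9.14 = 4.1904 N/mm
N_a = Gd⁴/(8D³k) = (75.2×10³ × 7.7⁴)/(8 × 79.0³ × 4.1904)
    = 2.64351e+08 / 1.65281e+07 = 15.99 → 16 coils

16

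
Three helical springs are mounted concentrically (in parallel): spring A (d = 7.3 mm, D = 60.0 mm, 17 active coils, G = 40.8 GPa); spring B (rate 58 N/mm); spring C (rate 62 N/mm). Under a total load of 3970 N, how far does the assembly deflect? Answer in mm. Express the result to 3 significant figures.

32.0 mm

k_A = Gd⁴/(8D³N_a) = (40.8×10³)(7.3⁴)/(8·60.0³·17) = 3.9442 N/mm
Parallel: k_eq = 3.9442 + 58 + 62 = 123.94 N/mm
δ = F/k_eq = 3970/123.94 = 32.031 mm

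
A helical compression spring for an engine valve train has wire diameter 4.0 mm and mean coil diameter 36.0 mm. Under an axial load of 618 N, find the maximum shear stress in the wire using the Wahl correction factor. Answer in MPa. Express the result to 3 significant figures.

1030 MPa

Spring index C = D/d = 36.0/4.0 = 9.0000
K_W = (4C−1)/(4C−4) + 0.615/C = 35.000/32.000 + 0.0683 = 1.1621
τ₀ = 8FD/(πd³) = 8·618·36.0/(π·4.0³) = 177984/201.06 = 885.22 MPa
τ_max = K·τ₀ = 1.1621 × 885.22 = 1028.7 MPa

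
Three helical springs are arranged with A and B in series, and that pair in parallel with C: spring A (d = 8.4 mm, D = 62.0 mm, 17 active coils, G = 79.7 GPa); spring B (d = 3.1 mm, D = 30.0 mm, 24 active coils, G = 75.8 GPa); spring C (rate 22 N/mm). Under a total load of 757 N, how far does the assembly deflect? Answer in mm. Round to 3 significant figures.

k_A = Gd⁴/(8D³N_a) = (79.7×10³)(8.4⁴)/(8·62.0³·17) = 12.242 N/mm
k_B = Gd⁴/(8D³N_a) = (75.8×10³)(3.1⁴)/(8·30.0³·24) = 1.3504 N/mm
Springs A,B series: k_AB = 1/(1/12.242+1/1.3504) = 1.2162 N/mm; parallel with C: k_eq = 1.2162+22 = 23.216 N/mm
δ = F/k_eq = 757/23.216 = 32.607 mm

32.6 mm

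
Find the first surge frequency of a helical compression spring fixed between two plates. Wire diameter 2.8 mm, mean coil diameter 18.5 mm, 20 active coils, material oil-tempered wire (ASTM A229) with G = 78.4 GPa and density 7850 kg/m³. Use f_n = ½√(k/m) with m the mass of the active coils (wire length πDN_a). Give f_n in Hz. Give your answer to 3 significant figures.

145 Hz

k = Gd⁴/(8D³N_a) = (78.4×10³)(2.8⁴)/(8·18.5³·20) = 4.7568 N/mm = 4756.8 N/m
Wire length L = πDN_a = π·18.5·20 = 1162.4 mm
m = ρ·(πd²/4)·L = 7850 × 6.1575×10⁻⁶ m² × 1.1624 m = 0.056186 kg
f_n = ½√(k/m) = 0.5·√(4756.8/0.056186) = 0.5·√(84661) = 145.48 Hz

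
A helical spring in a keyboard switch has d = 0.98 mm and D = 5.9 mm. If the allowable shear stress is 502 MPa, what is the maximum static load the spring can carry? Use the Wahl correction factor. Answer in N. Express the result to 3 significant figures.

25.1 N

C = D/d = 5.9/0.98 = 6.0204
K_W = (4C−1)/(4C−4) + 0.615/C = 23.082/20.082 + 0.1022 = 1.2515
τ_max = K·8FD/(πd³) → F_max = τ_allow·πd³/(8DK)
F_max = 502·π·0.98³/(8·5.9·1.2515) = 1484.3/59.073 = 25.127 N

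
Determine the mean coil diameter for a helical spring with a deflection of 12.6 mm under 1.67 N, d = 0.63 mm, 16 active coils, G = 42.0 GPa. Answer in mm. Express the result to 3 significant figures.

Required rate k = F/δ = 1.67/12.6 = 0.13254 N/mm
D = (Gd⁴/(8N_a·k))^(1/3) = (42.0×10³·0.63⁴/(8·16·0.13254))^(1/3)
  = (389.992)^(1/3) = 7.3061 mm

7.31 mm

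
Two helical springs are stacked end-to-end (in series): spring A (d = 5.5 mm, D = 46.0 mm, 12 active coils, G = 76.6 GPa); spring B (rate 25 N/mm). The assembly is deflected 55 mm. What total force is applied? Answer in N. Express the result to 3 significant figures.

k_A = Gd⁴/(8D³N_a) = (76.6×10³)(5.5⁴)/(8·46.0³·12) = 7.5013 N/mm
Series: 1/k_eq = 1/7.5013 + 1/25 = 0.17331; k_eq = 5.77 N/mm
F = k_eq·δ = 5.77·55 = 317.35 N

317 N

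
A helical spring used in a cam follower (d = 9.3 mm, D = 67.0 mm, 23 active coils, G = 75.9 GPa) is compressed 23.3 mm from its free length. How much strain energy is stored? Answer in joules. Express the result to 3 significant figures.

2.78 J

k = Gd⁴/(8D³N_a) = (75.9×10³)(9.3⁴)/(8·67.0³·23) = 10.26 N/mm
U = ½kδ² = 0.5 × 10.26 × 23.3² = 2784.9 N·mm = 2.7849 J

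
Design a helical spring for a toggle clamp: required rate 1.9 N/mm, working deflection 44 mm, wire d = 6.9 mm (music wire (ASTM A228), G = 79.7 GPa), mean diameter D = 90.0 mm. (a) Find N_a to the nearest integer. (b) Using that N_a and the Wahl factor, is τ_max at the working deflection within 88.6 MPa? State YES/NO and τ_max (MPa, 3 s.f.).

N_a = Gd⁴/(8D³k) = (79.7×10³)(6.9⁴)/(8·90.0³·1.9) = 16.3 → N_a = 16
Actual rate k = Gd⁴/(8D³·16) = 1.9361 N/mm
Working load F = kδ = 1.9361·44 = 85.186 N
C = 90.0/6.9 = 13.0435; K_W = (4C−1)/(4C−4)+0.615/C = 1.1094
τ_max = K_W·8FD/(πd³) = 1.1094·59.43 = 65.933 MPa
τ_max ≤ 88.6 MPa → acceptable

(a) 16 coils; (b) YES, τ_max = 65.9 MPa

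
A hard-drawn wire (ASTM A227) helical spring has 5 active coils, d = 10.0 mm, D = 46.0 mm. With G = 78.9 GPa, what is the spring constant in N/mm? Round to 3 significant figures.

203 N/mm

k = Gd⁴/(8D³N_a) = (78.9×10³ × 10.0⁴) / (8 × 46.0³ × 5)
  = 7.89e+08 / 3.89344e+06 = 202.65 N/mm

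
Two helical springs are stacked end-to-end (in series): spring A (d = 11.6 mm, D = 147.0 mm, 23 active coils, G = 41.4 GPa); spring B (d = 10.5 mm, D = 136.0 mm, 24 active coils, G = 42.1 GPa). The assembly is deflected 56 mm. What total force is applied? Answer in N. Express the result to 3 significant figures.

32.5 N

k_A = Gd⁴/(8D³N_a) = (41.4×10³)(11.6⁴)/(8·147.0³·23) = 1.2825 N/mm
k_B = Gd⁴/(8D³N_a) = (42.1×10³)(10.5⁴)/(8·136.0³·24) = 1.0595 N/mm
Series: 1/k_eq = 1/1.2825 + 1/1.0595 = 1.7235; k_eq = 0.58021 N/mm
F = k_eq·δ = 0.58021·56 = 32.492 N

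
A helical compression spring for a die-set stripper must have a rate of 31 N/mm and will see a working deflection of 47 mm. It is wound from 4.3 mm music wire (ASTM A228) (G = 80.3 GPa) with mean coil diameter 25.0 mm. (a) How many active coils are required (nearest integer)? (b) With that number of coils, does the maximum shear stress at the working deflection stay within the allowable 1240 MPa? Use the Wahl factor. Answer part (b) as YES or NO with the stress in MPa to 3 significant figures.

N_a = Gd⁴/(8D³k) = (80.3×10³)(4.3⁴)/(8·25.0³·31) = 7.085 → N_a = 7
Actual rate k = Gd⁴/(8D³·7) = 31.375 N/mm
Working load F = kδ = 31.375·47 = 1474.6 N
C = 25.0/4.3 = 5.8140; K_W = (4C−1)/(4C−4)+0.615/C = 1.2616
τ_max = K_W·8FD/(πd³) = 1.2616·1180.7 = 1489.6 MPa
τ_max > 1240 MPa → exceeds allowable

(a) 7 coils; (b) NO, τ_max = 1490 MPa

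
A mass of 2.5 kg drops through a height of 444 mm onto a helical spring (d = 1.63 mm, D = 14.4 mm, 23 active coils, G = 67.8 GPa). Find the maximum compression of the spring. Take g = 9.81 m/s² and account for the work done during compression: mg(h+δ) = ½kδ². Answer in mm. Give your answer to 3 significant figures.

189 mm

k = Gd⁴/(8D³N_a) = (67.8×10³)(1.63⁴)/(8·14.4³·23) = 0.87111 N/mm
W = mg = 2.5 × 9.81 = 24.525 N
½kδ² − Wδ − Wh = 0 → δ = (W + √(W² + 2kWh))/k
δ = (24.525 + √(601.48 + 18971.3))/0.87111 = (24.525 + 139.9)/0.87111 = 188.76 mm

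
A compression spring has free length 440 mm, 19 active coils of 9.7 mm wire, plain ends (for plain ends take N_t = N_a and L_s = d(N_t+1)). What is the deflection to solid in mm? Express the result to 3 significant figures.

246 mm

N_t = 19; L_s = 9.7·20 = 194 mm
δ_solid = L₀ − L_s = 440 − 194 = 246 mm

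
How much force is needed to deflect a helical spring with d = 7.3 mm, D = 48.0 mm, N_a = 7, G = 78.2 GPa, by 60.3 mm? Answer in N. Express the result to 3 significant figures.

2160 N

k = Gd⁴/(8D³N_a) = (78.2×10³)(7.3⁴)/(8·48.0³·7) = 35.858 N/mm
F = k·δ = 35.858 × 60.3 = 2162.2 N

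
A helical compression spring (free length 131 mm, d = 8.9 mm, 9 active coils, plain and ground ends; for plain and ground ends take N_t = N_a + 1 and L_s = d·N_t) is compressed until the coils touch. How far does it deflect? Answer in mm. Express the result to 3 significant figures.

42.0 mm

N_t = 10; L_s = 8.9·10 = 89 mm
δ_solid = L₀ − L_s = 131 − 89 = 42 mm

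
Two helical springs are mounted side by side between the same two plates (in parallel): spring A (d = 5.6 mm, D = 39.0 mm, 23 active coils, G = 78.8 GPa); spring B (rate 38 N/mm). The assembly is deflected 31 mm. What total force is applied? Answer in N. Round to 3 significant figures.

1400 N

k_A = Gd⁴/(8D³N_a) = (78.8×10³)(5.6⁴)/(8·39.0³·23) = 7.1001 N/mm
Parallel: k_eq = 7.1001 + 38 = 45.1 N/mm
F = k_eq·δ = 45.1·31 = 1398.1 N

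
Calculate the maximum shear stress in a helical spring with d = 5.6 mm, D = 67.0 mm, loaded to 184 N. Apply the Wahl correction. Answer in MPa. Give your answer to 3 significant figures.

200 MPa

Spring index C = D/d = 67.0/5.6 = 11.9643
K_W = (4C−1)/(4C−4) + 0.615/C = 46.857/43.857 + 0.0514 = 1.1198
τ₀ = 8FD/(πd³) = 8·184·67.0/(π·5.6³) = 98624/551.71 = 178.76 MPa
τ_max = K·τ₀ = 1.1198 × 178.76 = 200.18 MPa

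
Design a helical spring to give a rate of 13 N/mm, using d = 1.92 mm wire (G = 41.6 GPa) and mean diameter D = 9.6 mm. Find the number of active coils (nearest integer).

6

N_a = Gd⁴/(8D³k) = (41.6×10³ × 1.92⁴)/(8 × 9.6³ × 13)
    = 565325 / 92012.5 = 6.144 → 6 coils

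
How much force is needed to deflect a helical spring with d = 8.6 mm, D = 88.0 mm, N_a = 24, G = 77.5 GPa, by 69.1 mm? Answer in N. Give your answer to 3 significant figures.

k = Gd⁴/(8D³N_a) = (77.5×10³)(8.6⁴)/(8·88.0³·24) = 3.24 N/mm
F = k·δ = 3.24 × 69.1 = 223.88 N

224 N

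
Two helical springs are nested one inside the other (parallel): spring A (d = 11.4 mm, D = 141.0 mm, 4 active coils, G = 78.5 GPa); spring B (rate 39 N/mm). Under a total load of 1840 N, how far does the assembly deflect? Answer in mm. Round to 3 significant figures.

k_A = Gd⁴/(8D³N_a) = (78.5×10³)(11.4⁴)/(8·141.0³·4) = 14.78 N/mm
Parallel: k_eq = 14.78 + 39 = 53.78 N/mm
δ = F/k_eq = 1840/53.78 = 34.213 mm

34.2 mm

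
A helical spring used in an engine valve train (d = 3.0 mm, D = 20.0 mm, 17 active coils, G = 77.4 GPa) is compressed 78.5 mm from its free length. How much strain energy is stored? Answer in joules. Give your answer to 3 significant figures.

k = Gd⁴/(8D³N_a) = (77.4×10³)(3.0⁴)/(8·20.0³·17) = 5.7623 N/mm
U = ½kδ² = 0.5 × 5.7623 × 78.5² = 17754 N·mm = 17.754 J

17.8 J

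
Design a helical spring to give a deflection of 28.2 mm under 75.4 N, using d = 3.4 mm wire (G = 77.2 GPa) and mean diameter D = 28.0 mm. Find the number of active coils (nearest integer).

Required rate k = F/δ = 75.4/28.2 = 2.6738 N/mm
N_a = Gd⁴/(8D³k) = (77.2×10³ × 3.4⁴)/(8 × 28.0³ × 2.6738)
    = 1.03165e+07 / 469555 = 21.97 → 22 coils

22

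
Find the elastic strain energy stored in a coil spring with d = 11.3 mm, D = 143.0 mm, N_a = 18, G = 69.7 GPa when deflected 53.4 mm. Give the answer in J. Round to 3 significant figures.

k = Gd⁴/(8D³N_a) = (69.7×10³)(11.3⁴)/(8·143.0³·18) = 2.6988 N/mm
U = ½kδ² = 0.5 × 2.6988 × 53.4² = 3847.9 N·mm = 3.8479 J

3.85 J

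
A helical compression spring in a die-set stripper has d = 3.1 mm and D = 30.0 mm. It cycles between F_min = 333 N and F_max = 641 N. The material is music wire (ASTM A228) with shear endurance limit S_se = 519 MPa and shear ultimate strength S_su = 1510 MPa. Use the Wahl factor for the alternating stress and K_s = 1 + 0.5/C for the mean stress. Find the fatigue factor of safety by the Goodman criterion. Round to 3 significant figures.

0.573

C = D/d = 30.0/3.1 = 9.6774; K_W = (4C−1)/(4C−4)+0.615/C = 1.1500; K_s = 1+0.5/C = 1.0517
F_a = (F_max−F_min)/2 = 154 N; F_m = (F_max+F_min)/2 = 487 N
τ_a = K_W·8F_aD/(πd³) = 1.1500 × 394.91 = 454.14 MPa
τ_m = K_s·8F_mD/(πd³) = 1.0517 × 1248.8 = 1313.4 MPa
Goodman: 1/n_f = τ_a/S_se + τ_m/S_su = 454.14/519 + 1313.4/1510 = 0.87502 + 0.86977 = 1.7448
n_f = 1/1.7448 = 0.5731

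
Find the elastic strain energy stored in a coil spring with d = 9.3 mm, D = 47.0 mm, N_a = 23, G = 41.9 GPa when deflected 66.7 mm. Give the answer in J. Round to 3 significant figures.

36.5 J

k = Gd⁴/(8D³N_a) = (41.9×10³)(9.3⁴)/(8·47.0³·23) = 16.407 N/mm
U = ½kδ² = 0.5 × 16.407 × 66.7² = 36497 N·mm = 36.497 J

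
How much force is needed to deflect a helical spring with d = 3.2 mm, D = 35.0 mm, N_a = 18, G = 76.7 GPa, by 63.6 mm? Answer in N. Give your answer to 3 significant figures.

82.8 N

k = Gd⁴/(8D³N_a) = (76.7×10³)(3.2⁴)/(8·35.0³·18) = 1.3027 N/mm
F = k·δ = 1.3027 × 63.6 = 82.849 N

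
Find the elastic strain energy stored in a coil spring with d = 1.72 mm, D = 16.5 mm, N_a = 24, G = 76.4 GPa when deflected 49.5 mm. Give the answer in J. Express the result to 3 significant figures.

0.950 J

k = Gd⁴/(8D³N_a) = (76.4×10³)(1.72⁴)/(8·16.5³·24) = 0.77527 N/mm
U = ½kδ² = 0.5 × 0.77527 × 49.5² = 949.81 N·mm = 0.94981 J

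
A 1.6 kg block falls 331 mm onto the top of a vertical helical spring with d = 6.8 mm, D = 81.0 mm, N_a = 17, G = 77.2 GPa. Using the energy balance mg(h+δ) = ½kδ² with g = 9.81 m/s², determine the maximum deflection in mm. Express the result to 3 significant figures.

k = Gd⁴/(8D³N_a) = (77.2×10³)(6.8⁴)/(8·81.0³·17) = 2.2838 N/mm
W = mg = 1.6 × 9.81 = 15.696 N
½kδ² − Wδ − Wh = 0 → δ = (W + √(W² + 2kWh))/k
δ = (15.696 + √(246.36 + 23730.4))/2.2838 = (15.696 + 154.84)/2.2838 = 74.674 mm

74.7 mm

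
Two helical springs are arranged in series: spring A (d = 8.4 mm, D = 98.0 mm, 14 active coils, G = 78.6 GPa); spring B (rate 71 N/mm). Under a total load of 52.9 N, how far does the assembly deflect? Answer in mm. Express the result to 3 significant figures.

15.0 mm

k_A = Gd⁴/(8D³N_a) = (78.6×10³)(8.4⁴)/(8·98.0³·14) = 3.7123 N/mm
Series: 1/k_eq = 1/3.7123 + 1/71 = 0.28346; k_eq = 3.5278 N/mm
δ = F/k_eq = 52.9/3.5278 = 14.995 mm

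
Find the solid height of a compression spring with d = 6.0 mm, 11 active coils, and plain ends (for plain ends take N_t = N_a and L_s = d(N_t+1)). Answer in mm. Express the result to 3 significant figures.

plain ends: N_t = N_a = 11
L_s = d·(N_t+1) = 6.0 × 12 = 72 mm

72.0 mm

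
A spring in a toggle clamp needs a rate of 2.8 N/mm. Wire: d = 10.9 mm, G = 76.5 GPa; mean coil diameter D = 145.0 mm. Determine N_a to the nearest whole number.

N_a = Gd⁴/(8D³k) = (76.5×10³ × 10.9⁴)/(8 × 145.0³ × 2.8)
    = 1.07986e+09 / 6.82892e+07 = 15.81 → 16 coils

16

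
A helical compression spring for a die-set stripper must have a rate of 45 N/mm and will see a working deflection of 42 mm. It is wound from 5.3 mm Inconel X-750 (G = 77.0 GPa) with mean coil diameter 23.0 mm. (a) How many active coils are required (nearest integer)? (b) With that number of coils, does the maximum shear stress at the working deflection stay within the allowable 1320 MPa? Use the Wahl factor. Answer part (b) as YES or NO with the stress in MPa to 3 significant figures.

(a) 14 coils; (b) YES, τ_max = 1010 MPa

N_a = Gd⁴/(8D³k) = (77.0×10³)(5.3⁴)/(8·23.0³·45) = 13.87 → N_a = 14
Actual rate k = Gd⁴/(8D³·14) = 44.585 N/mm
Working load F = kδ = 44.585·42 = 1872.6 N
C = 23.0/5.3 = 4.3396; K_W = (4C−1)/(4C−4)+0.615/C = 1.3663
τ_max = K_W·8FD/(πd³) = 1.3663·736.69 = 1006.5 MPa
τ_max ≤ 1320 MPa → acceptable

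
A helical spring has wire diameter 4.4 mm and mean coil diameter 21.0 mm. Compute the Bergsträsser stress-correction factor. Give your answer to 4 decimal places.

1.3107

C = D/d = 21.0/4.4 = 4.7727
K_B = (4C+2)/(4C−3) = 21.091/16.091 = 1.3107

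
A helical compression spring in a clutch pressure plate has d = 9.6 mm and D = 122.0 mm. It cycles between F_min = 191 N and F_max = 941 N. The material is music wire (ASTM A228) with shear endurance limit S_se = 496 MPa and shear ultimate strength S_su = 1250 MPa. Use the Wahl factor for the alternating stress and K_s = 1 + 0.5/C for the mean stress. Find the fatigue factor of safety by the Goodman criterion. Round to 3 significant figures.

C = D/d = 122.0/9.6 = 12.7083; K_W = (4C−1)/(4C−4)+0.615/C = 1.1125; K_s = 1+0.5/C = 1.0393
F_a = (F_max−F_min)/2 = 375 N; F_m = (F_max+F_min)/2 = 566 N
τ_a = K_W·8F_aD/(πd³) = 1.1125 × 131.68 = 146.49 MPa
τ_m = K_s·8F_mD/(πd³) = 1.0393 × 198.75 = 206.57 MPa
Goodman: 1/n_f = τ_a/S_se + τ_m/S_su = 146.49/496 + 206.57/1250 = 0.29534 + 0.16525 = 0.46059
n_f = 1/0.46059 = 2.171

2.17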